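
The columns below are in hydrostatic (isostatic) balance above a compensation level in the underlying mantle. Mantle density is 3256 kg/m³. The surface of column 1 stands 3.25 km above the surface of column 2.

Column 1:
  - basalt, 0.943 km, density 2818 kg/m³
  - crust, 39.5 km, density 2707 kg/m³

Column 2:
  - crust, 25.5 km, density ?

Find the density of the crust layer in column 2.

2800 kg/m³

Take the compensation level at the base of the deeper column (depth z_c below the surface of column 1) and equate Σ ρ_i t_i down to z_c; mantle fills any gap and the z_c terms cancel.
Column 1: 0.943×2818 + 39.5×2707 + (z_c − 40.443)×3256
Column 2: 3.25×0 + 25.5×ρ + (z_c − 3.25 − 25.5)×3256
The z_c×3256 term appears on both sides and cancels. Collect the known terms of each column as K = Σ(ρt)_known − 3256 × (depth of known layers): K_1 = 109583.874 − 3256×40.443 = −22098.534; K_2 = 0 − 3256×(3.25 + 25.5) = −93610.
Balance: K_1 = K_2 + 25.5×ρ, so ρ = (K_1 − K_2)/25.5 = 71511.5/25.5 = 2800 kg/m³.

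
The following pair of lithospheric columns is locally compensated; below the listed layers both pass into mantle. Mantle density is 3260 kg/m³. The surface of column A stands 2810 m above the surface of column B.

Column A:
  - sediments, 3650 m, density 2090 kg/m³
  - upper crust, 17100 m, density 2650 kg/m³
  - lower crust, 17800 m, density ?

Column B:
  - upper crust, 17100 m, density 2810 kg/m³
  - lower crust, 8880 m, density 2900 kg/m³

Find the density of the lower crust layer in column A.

2960 kg/m³

Take the compensation level at the base of the deeper column (depth z_c below the surface of column A) and equate Σ ρ_i t_i down to z_c; mantle fills any gap and the z_c terms cancel.
Column A: 3650×2090 + 17100×2650 + 17800×ρ + (z_c − 38550)×3260
Column B: 2810×0 + 17100×2810 + 8880×2900 + (z_c − 2810 − 25980)×3260
The z_c×3260 term appears on both sides and cancels. Collect the known terms of each column as K = Σ(ρt)_known − 3260 × (depth of known layers): K_A = 52943500 − 3260×38550 = −72729500; K_B = 73803000 − 3260×(2810 + 25980) = −20052400.
Balance: K_A + 17800×ρ = K_B, so ρ = (K_B − K_A)/17800 = 52677100/17800 = 2960 kg/m³.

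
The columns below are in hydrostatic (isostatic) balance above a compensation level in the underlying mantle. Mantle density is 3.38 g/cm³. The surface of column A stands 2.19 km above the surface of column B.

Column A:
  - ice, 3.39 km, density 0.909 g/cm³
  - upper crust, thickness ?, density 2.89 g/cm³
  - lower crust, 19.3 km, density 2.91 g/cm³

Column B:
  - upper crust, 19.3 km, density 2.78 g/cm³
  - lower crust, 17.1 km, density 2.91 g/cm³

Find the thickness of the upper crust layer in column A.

Take the compensation level at the base of the deeper column (depth z_c below the surface of column A) and equate Σ ρ_i t_i down to z_c; mantle fills any gap and the z_c terms cancel.
Column A: 3.39×0.909 + x×2.89 + 19.3×2.91 + (z_c − 22.69 − x)×3.38
Column B: 2.19×0 + 19.3×2.78 + 17.1×2.91 + (z_c − 2.19 − 36.4)×3.38
The z_c×3.38 term appears on both sides and cancels. Collect the known terms of each column as K = Σ(ρt)_known − 3.38 × (depth of known layers): K_A = 59.24451 − 3.38×22.69 = −17.44769; K_B = 103.415 − 3.38×(2.19 + 36.4) = −27.0192.
Balance: K_A − x×(3.38 − 2.89) = K_B, so x = (K_A − K_B)/(3.38 − 2.89) = 9.57151/0.49 = 19.5 km.

19.5 km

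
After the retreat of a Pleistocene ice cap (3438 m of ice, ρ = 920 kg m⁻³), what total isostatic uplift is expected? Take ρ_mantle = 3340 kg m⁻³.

947 m

Removing the load lets mantle flow back in; uplift u satisfies ρ_ice t = ρ_m u.
u = t ρ_ice/ρ_m = 3438 m × 920/3340 = 947 m.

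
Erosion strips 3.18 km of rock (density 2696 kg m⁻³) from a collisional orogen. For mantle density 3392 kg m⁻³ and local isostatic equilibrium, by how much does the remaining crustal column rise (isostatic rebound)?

Unloading: uplift u = e ρ_c/ρ_m = 3.18 km × 2696/3392 = 2.53 km.

2.53 km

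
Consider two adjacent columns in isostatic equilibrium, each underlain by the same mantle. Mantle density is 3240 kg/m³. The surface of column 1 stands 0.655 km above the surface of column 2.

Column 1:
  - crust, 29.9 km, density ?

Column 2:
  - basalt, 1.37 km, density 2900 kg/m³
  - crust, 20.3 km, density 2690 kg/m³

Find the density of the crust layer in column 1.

2780 kg/m³

Take the compensation level at the base of the deeper column (depth z_c below the surface of column 1) and equate Σ ρ_i t_i down to z_c; mantle fills any gap and the z_c terms cancel.
Column 1: 29.9×ρ + (z_c − 29.9)×3240
Column 2: 0.655×0 + 1.37×2900 + 20.3×2690 + (z_c − 0.655 − 21.67)×3240
The z_c×3240 term appears on both sides and cancels. Collect the known terms of each column as K = Σ(ρt)_known − 3240 × (depth of known layers): K_1 = 0 − 3240×29.9 = −96876; K_2 = 58580 − 3240×(0.655 + 21.67) = −13753.
Balance: K_1 + 29.9×ρ = K_2, so ρ = (K_2 − K_1)/29.9 = 83123/29.9 = 2780 kg/m³.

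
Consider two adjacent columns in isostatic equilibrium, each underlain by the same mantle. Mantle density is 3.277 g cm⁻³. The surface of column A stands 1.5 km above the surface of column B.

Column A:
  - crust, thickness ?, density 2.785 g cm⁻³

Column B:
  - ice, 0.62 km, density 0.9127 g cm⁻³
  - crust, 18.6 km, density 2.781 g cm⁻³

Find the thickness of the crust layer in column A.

Take the compensation level at the base of the deeper column (depth z_c below the surface of column A) and equate Σ ρ_i t_i down to z_c; mantle fills any gap and the z_c terms cancel.
Column A: x×2.785 + (z_c − 0 − x)×3.277
Column B: 1.5×0 + 0.62×0.9127 + 18.6×2.781 + (z_c − 1.5 − 19.22)×3.277
The z_c×3.277 term appears on both sides and cancels. Collect the known terms of each column as K = Σ(ρt)_known − 3.277 × (depth of known layers): K_A = 0 − 3.277×0 = 0; K_B = 52.292474 − 3.277×(1.5 + 19.22) = −15.606966.
Balance: K_A − x×(3.277 − 2.785) = K_B, so x = (K_A − K_B)/(3.277 − 2.785) = 15.607/0.492 = 31.7 km.

31.7 km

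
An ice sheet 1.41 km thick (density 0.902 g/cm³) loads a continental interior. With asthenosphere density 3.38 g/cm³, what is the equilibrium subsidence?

0.376 km

For local isostatic compensation: the ice load ρ_ice t is balanced by mantle displaced below, ρ_m s.
s = t ρ_ice / ρ_m = 1.41 km × 0.902/3.38 = 0.376 km.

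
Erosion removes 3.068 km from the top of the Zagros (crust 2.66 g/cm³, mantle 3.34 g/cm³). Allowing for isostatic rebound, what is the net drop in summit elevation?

Rebound u = e ρ_c/ρ_m = 3.068 km × 2.66/3.34 = 2.443 km.
Net surface drop = e − u = 3.068 km − 2.443 km = e (ρ_m − ρ_c)/ρ_m = 0.625 km.

0.625 km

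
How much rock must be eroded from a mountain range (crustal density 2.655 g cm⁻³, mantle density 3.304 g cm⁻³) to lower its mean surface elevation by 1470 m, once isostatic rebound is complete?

Net drop Δ = e − u = e − e ρ_c/ρ_m = e (ρ_m − ρ_c)/ρ_m.
e = Δ ρ_m/(ρ_m − ρ_c) = 1470 m × 3.304/0.649 = 7480 m.

7480 m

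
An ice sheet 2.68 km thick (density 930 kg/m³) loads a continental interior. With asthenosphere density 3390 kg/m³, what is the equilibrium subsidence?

Balancing pressure at the compensation depth: the ice load ρ_ice t is balanced by mantle displaced below, ρ_m s.
s = t ρ_ice / ρ_m = 2.68 km × 930/3390 = 0.735 km.

0.735 km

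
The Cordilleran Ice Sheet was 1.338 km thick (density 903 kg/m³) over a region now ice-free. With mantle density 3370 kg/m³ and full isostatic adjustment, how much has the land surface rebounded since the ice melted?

0.359 km

Removing the load lets mantle flow back in; uplift u satisfies ρ_ice t = ρ_m u.
u = t ρ_ice/ρ_m = 1.338 km × 903/3370 = 0.359 km.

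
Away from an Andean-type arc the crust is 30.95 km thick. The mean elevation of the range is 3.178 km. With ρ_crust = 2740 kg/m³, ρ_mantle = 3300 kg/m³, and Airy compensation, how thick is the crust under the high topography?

49.7 km

Root depth r = h ρ_c / (ρ_m − ρ_c) = 3.178 km × 2740 / 560 = 15.55 km.
Total thickness = T + h + r = 30.95 km + 3.178 km + 15.55 km = 49.7 km.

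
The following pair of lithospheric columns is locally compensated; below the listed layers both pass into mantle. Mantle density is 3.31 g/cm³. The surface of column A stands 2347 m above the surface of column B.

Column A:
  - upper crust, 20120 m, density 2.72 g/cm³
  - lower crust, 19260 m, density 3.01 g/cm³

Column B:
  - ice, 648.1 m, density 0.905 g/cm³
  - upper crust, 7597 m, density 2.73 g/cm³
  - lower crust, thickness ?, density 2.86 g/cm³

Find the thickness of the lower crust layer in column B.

8700 m

Take the compensation level at the base of the deeper column (depth z_c below the surface of column A) and equate Σ ρ_i t_i down to z_c; mantle fills any gap and the z_c terms cancel.
Column A: 20120×2.72 + 19260×3.01 + (z_c − 39380)×3.31
Column B: 2347×0 + 648.1×0.905 + 7597×2.73 + x×2.86 + (z_c − 2347 − 8245.1 − x)×3.31
The z_c×3.31 term appears on both sides and cancels. Collect the known terms of each column as K = Σ(ρt)_known − 3.31 × (depth of known layers): K_A = 112699 − 3.31×39380 = −17648.8; K_B = 21326.3405 − 3.31×(2347 + 8245.1) = −13733.5105.
Balance: K_A = K_B − x×(3.31 − 2.86), so x = (K_B − K_A)/(3.31 − 2.86) = 3915.29/0.45 = 8700 m.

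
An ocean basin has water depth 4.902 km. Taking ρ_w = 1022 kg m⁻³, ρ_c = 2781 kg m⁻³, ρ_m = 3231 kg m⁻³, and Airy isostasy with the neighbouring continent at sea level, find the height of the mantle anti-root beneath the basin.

Equating mass per unit area of the two columns: replacing crust with seawater at the top is compensated by replacing crust with mantle at the base: d (ρ_c − ρ_w) = a (ρ_m − ρ_c).
a = d (ρ_c − ρ_w)/(ρ_m − ρ_c) = 4.902 km × 1759/450 = 19.2 km.

19.2 km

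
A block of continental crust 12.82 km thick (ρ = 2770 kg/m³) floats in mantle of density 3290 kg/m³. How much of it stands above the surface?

Floating equilibrium: submerged depth d = t ρ_obj/ρ_fluid = 12.82 km × 2770/3290 = 10.79 km.
Freeboard = t − d = 12.82 km − 10.79 km = 2.03 km.

2.03 km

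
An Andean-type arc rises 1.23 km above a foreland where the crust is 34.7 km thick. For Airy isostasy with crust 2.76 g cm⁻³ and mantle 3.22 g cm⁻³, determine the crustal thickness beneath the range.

43.3 km

Root depth r = h ρ_c / (ρ_m − ρ_c) = 1.23 km × 2.76 / 0.46 = 7.38 km.
Total thickness = T + h + r = 34.7 km + 1.23 km + 7.38 km = 43.3 km.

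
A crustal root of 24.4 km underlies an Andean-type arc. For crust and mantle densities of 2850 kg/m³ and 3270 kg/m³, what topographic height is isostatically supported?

3.6 km

For local isostatic compensation: ρ_c h = (ρ_m − ρ_c) r.
h = r (ρ_m − ρ_c) / ρ_c = 24.4 km × (3270 − 2850) / 2850 = 3.6 km.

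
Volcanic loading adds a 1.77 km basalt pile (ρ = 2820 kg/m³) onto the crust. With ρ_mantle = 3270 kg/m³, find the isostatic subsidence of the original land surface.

Subaerial loading: s = t ρ_load / ρ_m.
s = 1.77 km × 2820/3270 = 1.53 km.

1.53 km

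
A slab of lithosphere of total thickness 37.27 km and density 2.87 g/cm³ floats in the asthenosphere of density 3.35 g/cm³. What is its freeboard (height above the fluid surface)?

5.34 km

Floating equilibrium: submerged depth d = t ρ_obj/ρ_fluid = 37.27 km × 2.87/3.35 = 31.93 km.
Freeboard = t − d = 37.27 km − 31.93 km = 5.34 km.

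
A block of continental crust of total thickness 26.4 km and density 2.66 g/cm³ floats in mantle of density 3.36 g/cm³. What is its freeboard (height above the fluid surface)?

Floating equilibrium: submerged depth d = t ρ_obj/ρ_fluid = 26.4 km × 2.66/3.36 = 20.9 km.
Freeboard = t − d = 26.4 km − 20.9 km = 5.5 km.

5.5 km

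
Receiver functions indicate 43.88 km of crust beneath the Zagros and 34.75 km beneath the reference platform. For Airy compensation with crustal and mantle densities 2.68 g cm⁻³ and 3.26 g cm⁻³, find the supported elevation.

1.62 km

Excess crust Δ = 43.88 km − 34.75 km = 9.13 km, split between elevation h and root r with h + r = Δ.
Airy balance ρ_c h = (ρ_m − ρ_c) r gives r = h ρ_c/(ρ_m − ρ_c), so h (1 + ρ_c/(ρ_m − ρ_c)) = Δ, i.e. h = Δ (ρ_m − ρ_c)/ρ_m.
h = 9.13 km × 0.58/3.26 = 1.62 km.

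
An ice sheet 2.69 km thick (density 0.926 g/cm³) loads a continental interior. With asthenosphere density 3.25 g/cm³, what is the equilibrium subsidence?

Equating mass per unit area of the two columns: the ice load ρ_ice t is balanced by mantle displaced below, ρ_m s.
s = t ρ_ice / ρ_m = 2.69 km × 0.926/3.25 = 0.766 km.

0.766 km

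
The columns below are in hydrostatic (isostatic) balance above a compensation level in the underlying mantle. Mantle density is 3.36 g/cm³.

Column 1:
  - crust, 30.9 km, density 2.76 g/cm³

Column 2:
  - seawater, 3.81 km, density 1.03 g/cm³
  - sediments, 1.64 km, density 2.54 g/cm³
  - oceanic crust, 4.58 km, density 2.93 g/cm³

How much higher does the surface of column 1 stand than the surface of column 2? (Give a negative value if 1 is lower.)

For any compensation level in the mantle, the mantle terms cancel and isostasy reduces to e = (Σt_1 − Σt_2) − (Σ(ρt)_1 − Σ(ρt)_2) / ρ_m.
Σt_1 = 30.9 km; Σt_2 = 10.03 km; Σ(ρt)_1 = 85.284; Σ(ρt)_2 = 21.5093 (in km·g/cm³).
e = (30.9 − 10.03) − (85.284 − 21.5093) / 3.36 = 1.89 km.

1.89 km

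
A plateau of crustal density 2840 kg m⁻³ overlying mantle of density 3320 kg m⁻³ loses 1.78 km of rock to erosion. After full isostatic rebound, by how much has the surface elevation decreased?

Rebound u = e ρ_c/ρ_m = 1.78 km × 2840/3320 = 1.523 km.
Net surface drop = e − u = 1.78 km − 1.523 km = e (ρ_m − ρ_c)/ρ_m = 0.257 km.

0.257 km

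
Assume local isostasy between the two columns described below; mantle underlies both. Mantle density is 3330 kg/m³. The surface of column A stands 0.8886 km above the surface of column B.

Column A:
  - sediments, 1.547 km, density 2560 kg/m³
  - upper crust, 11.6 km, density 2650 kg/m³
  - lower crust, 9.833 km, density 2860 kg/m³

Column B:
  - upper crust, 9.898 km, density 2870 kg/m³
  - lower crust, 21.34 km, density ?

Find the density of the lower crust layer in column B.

Take the compensation level at the base of the deeper column (depth z_c below the surface of column A) and equate Σ ρ_i t_i down to z_c; mantle fills any gap and the z_c terms cancel.
Column A: 1.547×2560 + 11.6×2650 + 9.833×2860 + (z_c − 22.98)×3330
Column B: 0.8886×0 + 9.898×2870 + 21.34×ρ + (z_c − 0.8886 − 31.238)×3330
The z_c×3330 term appears on both sides and cancels. Collect the known terms of each column as K = Σ(ρt)_known − 3330 × (depth of known layers): K_A = 62822.7 − 3330×22.98 = −13700.7; K_B = 28407.26 − 3330×(0.8886 + 31.238) = −78574.318.
Balance: K_A = K_B + 21.34×ρ, so ρ = (K_A − K_B)/21.34 = 64873.6/21.34 = 3040 kg/m³.

3040 kg/m³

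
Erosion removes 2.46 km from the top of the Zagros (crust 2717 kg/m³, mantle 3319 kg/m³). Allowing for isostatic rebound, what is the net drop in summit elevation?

Rebound u = e ρ_c/ρ_m = 2.46 km × 2717/3319 = 2.014 km.
Net surface drop = e − u = 2.46 km − 2.014 km = e (ρ_m − ρ_c)/ρ_m = 0.446 km.

0.446 km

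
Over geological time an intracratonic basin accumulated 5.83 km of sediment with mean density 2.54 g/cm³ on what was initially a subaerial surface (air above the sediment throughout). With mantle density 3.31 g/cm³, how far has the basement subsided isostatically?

Subaerial load: s = t ρ_sed / ρ_m = 5.83 km × 2.54/3.31 = 4.47 km.

4.47 km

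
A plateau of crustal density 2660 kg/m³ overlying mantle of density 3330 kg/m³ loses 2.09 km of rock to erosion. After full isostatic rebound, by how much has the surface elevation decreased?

Rebound u = e ρ_c/ρ_m = 2.09 km × 2660/3330 = 1.669 km.
Net surface drop = e − u = 2.09 km − 1.669 km = e (ρ_m − ρ_c)/ρ_m = 0.421 km.

0.421 km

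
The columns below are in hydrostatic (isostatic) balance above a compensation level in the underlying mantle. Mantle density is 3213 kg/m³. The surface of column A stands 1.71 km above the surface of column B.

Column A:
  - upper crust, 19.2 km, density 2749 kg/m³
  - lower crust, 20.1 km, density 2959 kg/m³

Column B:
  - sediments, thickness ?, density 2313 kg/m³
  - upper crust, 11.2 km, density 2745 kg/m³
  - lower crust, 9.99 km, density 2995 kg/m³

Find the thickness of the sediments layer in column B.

Take the compensation level at the base of the deeper column (depth z_c below the surface of column A) and equate Σ ρ_i t_i down to z_c; mantle fills any gap and the z_c terms cancel.
Column A: 19.2×2749 + 20.1×2959 + (z_c − 39.3)×3213
Column B: 1.71×0 + x×2313 + 11.2×2745 + 9.99×2995 + (z_c − 1.71 − 21.19 − x)×3213
The z_c×3213 term appears on both sides and cancels. Collect the known terms of each column as K = Σ(ρt)_known − 3213 × (depth of known layers): K_A = 112256.7 − 3213×39.3 = −14014.2; K_B = 60664.05 − 3213×(1.71 + 21.19) = −12913.65.
Balance: K_A = K_B − x×(3213 − 2313), so x = (K_B − K_A)/(3213 − 2313) = 1100.55/900 = 1.22 km.

1.22 km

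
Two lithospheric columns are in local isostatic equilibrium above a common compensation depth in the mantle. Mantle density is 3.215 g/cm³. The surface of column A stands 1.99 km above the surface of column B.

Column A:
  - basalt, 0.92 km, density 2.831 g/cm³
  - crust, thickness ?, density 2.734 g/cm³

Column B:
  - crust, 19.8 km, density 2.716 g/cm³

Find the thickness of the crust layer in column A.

Take the compensation level at the base of the deeper column (depth z_c below the surface of column A) and equate Σ ρ_i t_i down to z_c; mantle fills any gap and the z_c terms cancel.
Column A: 0.92×2.831 + x×2.734 + (z_c − 0.92 − x)×3.215
Column B: 1.99×0 + 19.8×2.716 + (z_c − 1.99 − 19.8)×3.215
The z_c×3.215 term appears on both sides and cancels. Collect the known terms of each column as K = Σ(ρt)_known − 3.215 × (depth of known layers): K_A = 2.60452 − 3.215×0.92 = −0.35328; K_B = 53.7768 − 3.215×(1.99 + 19.8) = −16.27805.
Balance: K_A − x×(3.215 − 2.734) = K_B, so x = (K_A − K_B)/(3.215 − 2.734) = 15.9248/0.481 = 33.1 km.

33.1 km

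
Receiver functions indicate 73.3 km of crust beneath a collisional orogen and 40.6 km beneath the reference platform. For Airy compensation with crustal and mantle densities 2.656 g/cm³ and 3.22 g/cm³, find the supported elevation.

Excess crust Δ = 73.3 km − 40.6 km = 32.7 km, split between elevation h and root r with h + r = Δ.
Airy balance ρ_c h = (ρ_m − ρ_c) r gives r = h ρ_c/(ρ_m − ρ_c), so h (1 + ρ_c/(ρ_m − ρ_c)) = Δ, i.e. h = Δ (ρ_m − ρ_c)/ρ_m.
h = 32.7 km × 0.564/3.22 = 5.73 km.

5.73 km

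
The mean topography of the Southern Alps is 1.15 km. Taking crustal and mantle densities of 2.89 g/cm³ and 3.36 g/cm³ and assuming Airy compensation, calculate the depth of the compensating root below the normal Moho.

By Archimedes' principle applied to the lithosphere: the weight of the topography is balanced by the buoyancy of the root, ρ_c h = (ρ_m − ρ_c) r.
r = h · ρ_c / (ρ_m − ρ_c) = 1.15 km × 2.89 / (3.36 − 2.89) = 7.07 km.

7.07 km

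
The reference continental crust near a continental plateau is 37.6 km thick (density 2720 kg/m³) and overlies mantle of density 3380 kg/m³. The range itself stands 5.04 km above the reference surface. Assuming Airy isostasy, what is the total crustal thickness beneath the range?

Root depth r = h ρ_c / (ρ_m − ρ_c) = 5.04 km × 2720 / 660 = 20.77 km.
Total thickness = T + h + r = 37.6 km + 5.04 km + 20.77 km = 63.4 km.

63.4 km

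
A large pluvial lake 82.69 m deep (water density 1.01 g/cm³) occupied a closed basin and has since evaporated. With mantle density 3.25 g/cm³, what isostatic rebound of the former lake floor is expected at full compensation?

u = d ρ_w/ρ_m = 82.69 m × 1.01/3.25 = 25.7 m.

25.7 m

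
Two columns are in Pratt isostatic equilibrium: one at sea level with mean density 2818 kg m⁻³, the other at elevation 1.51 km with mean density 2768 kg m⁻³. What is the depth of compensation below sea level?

83.6 km

ρ_ref D = ρ (D + h) → D (ρ_ref − ρ) = ρ h.
D = ρ h/(ρ_ref − ρ) = 2768 × 1.51 km/(2818 − 2768) = 83.6 km.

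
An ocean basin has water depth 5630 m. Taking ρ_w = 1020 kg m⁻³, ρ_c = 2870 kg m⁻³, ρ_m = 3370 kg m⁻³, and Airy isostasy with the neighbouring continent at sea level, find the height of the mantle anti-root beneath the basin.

By Archimedes' principle applied to the lithosphere: replacing crust with seawater at the top is compensated by replacing crust with mantle at the base: d (ρ_c − ρ_w) = a (ρ_m − ρ_c).
a = d (ρ_c − ρ_w)/(ρ_m − ρ_c) = 5630 m × 1850/500 = 20800 m.

20800 m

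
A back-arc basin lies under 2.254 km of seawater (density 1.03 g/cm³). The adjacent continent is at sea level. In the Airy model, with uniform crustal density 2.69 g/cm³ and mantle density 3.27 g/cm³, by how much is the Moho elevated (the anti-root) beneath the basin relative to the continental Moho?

By Archimedes' principle applied to the lithosphere: replacing crust with seawater at the top is compensated by replacing crust with mantle at the base: d (ρ_c − ρ_w) = a (ρ_m − ρ_c).
a = d (ρ_c − ρ_w)/(ρ_m − ρ_c) = 2.254 km × 1.66/0.58 = 6.45 km.

6.45 km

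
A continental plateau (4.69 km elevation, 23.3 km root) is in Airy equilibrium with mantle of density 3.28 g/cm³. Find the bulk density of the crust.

2.73 g/cm³

ρ_c h = (ρ_m − ρ_c) r → ρ_c (h + r) = ρ_m r → ρ_c = ρ_m r / (h + r).
ρ_c = 3.28 × 23.3 km / (4.69 km + 23.3 km) = 2.73 g/cm³.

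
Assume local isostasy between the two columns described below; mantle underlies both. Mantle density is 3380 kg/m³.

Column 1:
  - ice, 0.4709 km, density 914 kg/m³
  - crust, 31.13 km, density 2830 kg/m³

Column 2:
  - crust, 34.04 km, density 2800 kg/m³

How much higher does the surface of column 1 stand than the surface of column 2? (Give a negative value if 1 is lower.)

For any compensation level in the mantle, the mantle terms cancel and isostasy reduces to e = (Σt_1 − Σt_2) − (Σ(ρt)_1 − Σ(ρt)_2) / ρ_m.
Σt_1 = 31.6009 km; Σt_2 = 34.04 km; Σ(ρt)_1 = 88528.3026; Σ(ρt)_2 = 95312 (in km·kg/m³).
e = (31.6009 − 34.04) − (88528.3026 − 95312) / 3380 = −0.432 km.

−0.432 km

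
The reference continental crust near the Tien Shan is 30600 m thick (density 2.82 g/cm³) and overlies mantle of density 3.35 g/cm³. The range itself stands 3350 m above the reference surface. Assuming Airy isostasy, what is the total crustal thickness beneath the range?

51800 m

Root depth r = h ρ_c / (ρ_m − ρ_c) = 3350 m × 2.82 / 0.53 = 17820 m.
Total thickness = T + h + r = 30600 m + 3350 m + 17820 m = 51800 m.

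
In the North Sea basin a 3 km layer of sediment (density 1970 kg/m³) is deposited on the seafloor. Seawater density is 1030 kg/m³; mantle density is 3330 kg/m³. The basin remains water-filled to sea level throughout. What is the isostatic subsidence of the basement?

1.23 km

Submarine loading: the sediment displaces seawater, and the subsidence is in turn flooded, so s (ρ_m − ρ_w) = t (ρ_sed − ρ_w).
s = 3 km × (1970 − 1030) / (3330 − 1030) = 1.23 km.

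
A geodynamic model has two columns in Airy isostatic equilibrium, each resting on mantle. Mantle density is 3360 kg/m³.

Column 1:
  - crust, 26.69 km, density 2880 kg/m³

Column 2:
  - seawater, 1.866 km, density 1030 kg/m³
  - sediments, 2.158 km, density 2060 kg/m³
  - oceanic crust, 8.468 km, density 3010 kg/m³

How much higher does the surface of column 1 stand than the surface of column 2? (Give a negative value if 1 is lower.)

0.802 km

For any compensation level in the mantle, the mantle terms cancel and isostasy reduces to e = (Σt_1 − Σt_2) − (Σ(ρt)_1 − Σ(ρt)_2) / ρ_m.
Σt_1 = 26.69 km; Σt_2 = 12.492 km; Σ(ρt)_1 = 76867.2; Σ(ρt)_2 = 31856.14 (in km·kg/m³).
e = (26.69 − 12.492) − (76867.2 − 31856.14) / 3360 = 0.802 km.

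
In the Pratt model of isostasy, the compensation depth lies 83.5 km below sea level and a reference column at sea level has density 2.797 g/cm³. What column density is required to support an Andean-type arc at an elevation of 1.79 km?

Pratt balance: ρ_ref D = ρ (D + h).
ρ = ρ_ref D/(D + h) = 2.797 × 83.5 km/(83.5 km + 1.79 km) = 2.74 g/cm³.

2.74 g/cm³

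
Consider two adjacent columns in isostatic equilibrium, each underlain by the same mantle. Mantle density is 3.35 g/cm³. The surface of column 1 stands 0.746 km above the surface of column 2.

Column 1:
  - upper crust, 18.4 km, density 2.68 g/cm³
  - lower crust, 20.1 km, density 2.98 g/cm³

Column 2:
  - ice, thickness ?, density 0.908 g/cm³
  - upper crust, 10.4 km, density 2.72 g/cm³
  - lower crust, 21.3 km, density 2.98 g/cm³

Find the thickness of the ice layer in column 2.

1.16 km

Take the compensation level at the base of the deeper column (depth z_c below the surface of column 1) and equate Σ ρ_i t_i down to z_c; mantle fills any gap and the z_c terms cancel.
Column 1: 18.4×2.68 + 20.1×2.98 + (z_c − 38.5)×3.35
Column 2: 0.746×0 + x×0.908 + 10.4×2.72 + 21.3×2.98 + (z_c − 0.746 − 31.7 − x)×3.35
The z_c×3.35 term appears on both sides and cancels. Collect the known terms of each column as K = Σ(ρt)_known − 3.35 × (depth of known layers): K_1 = 109.21 − 3.35×38.5 = −19.765; K_2 = 91.762 − 3.35×(0.746 + 31.7) = −16.9321.
Balance: K_1 = K_2 − x×(3.35 − 0.908), so x = (K_2 − K_1)/(3.35 − 0.908) = 2.8329/2.442 = 1.16 km.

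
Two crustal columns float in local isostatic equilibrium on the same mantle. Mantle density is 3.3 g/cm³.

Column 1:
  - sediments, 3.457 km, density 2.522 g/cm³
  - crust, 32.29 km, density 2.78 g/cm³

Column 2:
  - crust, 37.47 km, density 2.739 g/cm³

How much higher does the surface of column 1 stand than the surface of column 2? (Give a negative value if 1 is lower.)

−0.467 km

For any compensation level in the mantle, the mantle terms cancel and isostasy reduces to e = (Σt_1 − Σt_2) − (Σ(ρt)_1 − Σ(ρt)_2) / ρ_m.
Σt_1 = 35.747 km; Σt_2 = 37.47 km; Σ(ρt)_1 = 98.484754; Σ(ρt)_2 = 102.63033 (in km·g/cm³).
e = (35.747 − 37.47) − (98.484754 − 102.63033) / 3.3 = −0.467 km.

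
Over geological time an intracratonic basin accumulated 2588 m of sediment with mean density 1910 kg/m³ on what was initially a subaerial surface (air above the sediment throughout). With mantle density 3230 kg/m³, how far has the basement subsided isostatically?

Subaerial load: s = t ρ_sed / ρ_m = 2588 m × 1910/3230 = 1530 m.

1530 m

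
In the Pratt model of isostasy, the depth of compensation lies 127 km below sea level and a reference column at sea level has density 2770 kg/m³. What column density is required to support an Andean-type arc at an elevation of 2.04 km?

Pratt balance: ρ_ref D = ρ (D + h).
ρ = ρ_ref D/(D + h) = 2770 × 127 km/(127 km + 2.04 km) = 2730 kg/m³.

2730 kg/m³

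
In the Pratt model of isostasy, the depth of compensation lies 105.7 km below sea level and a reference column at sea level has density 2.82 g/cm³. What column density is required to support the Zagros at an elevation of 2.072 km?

2.77 g/cm³

Pratt balance: ρ_ref D = ρ (D + h).
ρ = ρ_ref D/(D + h) = 2.82 × 105.7 km/(105.7 km + 2.072 km) = 2.77 g/cm³.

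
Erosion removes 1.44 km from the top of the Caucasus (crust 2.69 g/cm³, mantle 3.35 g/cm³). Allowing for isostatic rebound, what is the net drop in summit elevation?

Rebound u = e ρ_c/ρ_m = 1.44 km × 2.69/3.35 = 1.156 km.
Net surface drop = e − u = 1.44 km − 1.156 km = e (ρ_m − ρ_c)/ρ_m = 0.284 km.

0.284 km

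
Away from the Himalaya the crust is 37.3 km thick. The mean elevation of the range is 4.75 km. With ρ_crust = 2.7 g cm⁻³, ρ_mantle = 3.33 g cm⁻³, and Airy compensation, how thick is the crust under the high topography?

Root depth r = h ρ_c / (ρ_m − ρ_c) = 4.75 km × 2.7 / 0.63 = 20.36 km.
Total thickness = T + h + r = 37.3 km + 4.75 km + 20.36 km = 62.4 km.

62.4 km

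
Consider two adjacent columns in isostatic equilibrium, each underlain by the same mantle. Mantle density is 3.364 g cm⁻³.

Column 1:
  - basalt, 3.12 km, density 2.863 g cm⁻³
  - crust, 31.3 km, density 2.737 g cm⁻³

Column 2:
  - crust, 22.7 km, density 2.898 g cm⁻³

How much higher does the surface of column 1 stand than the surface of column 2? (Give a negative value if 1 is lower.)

For any compensation level in the mantle, the mantle terms cancel and isostasy reduces to e = (Σt_1 − Σt_2) − (Σ(ρt)_1 − Σ(ρt)_2) / ρ_m.
Σt_1 = 34.42 km; Σt_2 = 22.7 km; Σ(ρt)_1 = 94.60066; Σ(ρt)_2 = 65.7846 (in km·g cm⁻³).
e = (34.42 − 22.7) − (94.60066 − 65.7846) / 3.364 = 3.15 km.

3.15 km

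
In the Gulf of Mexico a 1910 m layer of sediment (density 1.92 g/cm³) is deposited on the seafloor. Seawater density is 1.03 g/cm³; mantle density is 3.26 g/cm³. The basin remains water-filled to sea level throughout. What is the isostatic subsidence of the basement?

762 m

Submarine loading: the sediment displaces seawater, and the subsidence is in turn flooded, so s (ρ_m − ρ_w) = t (ρ_sed − ρ_w).
s = 1910 m × (1.92 − 1.03) / (3.26 − 1.03) = 762 m.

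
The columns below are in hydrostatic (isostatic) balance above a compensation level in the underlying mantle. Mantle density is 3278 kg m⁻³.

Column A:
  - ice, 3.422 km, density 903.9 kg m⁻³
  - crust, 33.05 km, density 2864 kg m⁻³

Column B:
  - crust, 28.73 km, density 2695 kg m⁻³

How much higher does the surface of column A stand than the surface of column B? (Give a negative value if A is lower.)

For any compensation level in the mantle, the mantle terms cancel and isostasy reduces to e = (Σt_A − Σt_B) − (Σ(ρt)_A − Σ(ρt)_B) / ρ_m.
Σt_A = 36.472 km; Σt_B = 28.73 km; Σ(ρt)_A = 97748.3458; Σ(ρt)_B = 77427.35 (in km·kg m⁻³).
e = (36.472 − 28.73) − (97748.3458 − 77427.35) / 3278 = 1.54 km.

1.54 km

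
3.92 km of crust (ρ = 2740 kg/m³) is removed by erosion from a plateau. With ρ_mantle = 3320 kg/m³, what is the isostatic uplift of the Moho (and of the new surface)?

Unloading: uplift u = e ρ_c/ρ_m = 3.92 km × 2740/3320 = 3.24 km.

3.24 km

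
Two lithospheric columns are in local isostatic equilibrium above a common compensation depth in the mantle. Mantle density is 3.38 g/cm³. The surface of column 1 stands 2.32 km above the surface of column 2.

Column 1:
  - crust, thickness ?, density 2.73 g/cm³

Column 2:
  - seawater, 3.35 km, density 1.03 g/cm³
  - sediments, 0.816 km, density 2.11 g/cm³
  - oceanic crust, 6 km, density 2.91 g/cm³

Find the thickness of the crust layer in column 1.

Take the compensation level at the base of the deeper column (depth z_c below the surface of column 1) and equate Σ ρ_i t_i down to z_c; mantle fills any gap and the z_c terms cancel.
Column 1: x×2.73 + (z_c − 0 − x)×3.38
Column 2: 2.32×0 + 3.35×1.03 + 0.816×2.11 + 6×2.91 + (z_c − 2.32 − 10.166)×3.38
The z_c×3.38 term appears on both sides and cancels. Collect the known terms of each column as K = Σ(ρt)_known − 3.38 × (depth of known layers): K_1 = 0 − 3.38×0 = 0; K_2 = 22.63226 − 3.38×(2.32 + 10.166) = −19.57042.
Balance: K_1 − x×(3.38 − 2.73) = K_2, so x = (K_1 − K_2)/(3.38 − 2.73) = 19.5704/0.65 = 30.1 km.

30.1 km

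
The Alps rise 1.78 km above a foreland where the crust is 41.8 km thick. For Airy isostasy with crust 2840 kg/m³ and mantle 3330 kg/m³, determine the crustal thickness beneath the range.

53.9 km

Root depth r = h ρ_c / (ρ_m − ρ_c) = 1.78 km × 2840 / 490 = 10.32 km.
Total thickness = T + h + r = 41.8 km + 1.78 km + 10.32 km = 53.9 km.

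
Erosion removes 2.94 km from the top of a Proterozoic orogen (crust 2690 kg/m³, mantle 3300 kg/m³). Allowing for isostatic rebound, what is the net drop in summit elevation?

0.543 km

Rebound u = e ρ_c/ρ_m = 2.94 km × 2690/3300 = 2.397 km.
Net surface drop = e − u = 2.94 km − 2.397 km = e (ρ_m − ρ_c)/ρ_m = 0.543 km.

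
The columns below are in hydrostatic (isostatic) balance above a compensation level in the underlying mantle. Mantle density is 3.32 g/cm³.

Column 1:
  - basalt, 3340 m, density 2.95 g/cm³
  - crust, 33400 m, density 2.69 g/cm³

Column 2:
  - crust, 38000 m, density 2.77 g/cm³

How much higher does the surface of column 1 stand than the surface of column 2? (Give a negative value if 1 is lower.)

For any compensation level in the mantle, the mantle terms cancel and isostasy reduces to e = (Σt_1 − Σt_2) − (Σ(ρt)_1 − Σ(ρt)_2) / ρ_m.
Σt_1 = 36740 m; Σt_2 = 38000 m; Σ(ρt)_1 = 99699; Σ(ρt)_2 = 105260 (in m·g/cm³).
e = (36740 − 38000) − (99699 − 105260) / 3.32 = 415 m.

415 m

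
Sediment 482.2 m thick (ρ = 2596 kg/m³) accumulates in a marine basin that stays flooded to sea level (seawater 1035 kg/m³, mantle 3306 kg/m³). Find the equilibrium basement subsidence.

331 m

Submarine loading: the sediment displaces seawater, and the subsidence is in turn flooded, so s (ρ_m − ρ_w) = t (ρ_sed − ρ_w).
s = 482.2 m × (2596 − 1035) / (3306 − 1035) = 331 m.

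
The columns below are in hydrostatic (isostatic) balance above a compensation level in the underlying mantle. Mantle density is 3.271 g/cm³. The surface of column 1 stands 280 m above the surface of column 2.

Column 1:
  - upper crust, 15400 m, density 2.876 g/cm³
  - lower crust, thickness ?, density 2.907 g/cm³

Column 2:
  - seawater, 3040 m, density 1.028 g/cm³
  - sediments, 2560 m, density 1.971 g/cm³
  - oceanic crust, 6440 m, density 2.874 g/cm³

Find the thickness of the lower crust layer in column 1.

20700 m

Take the compensation level at the base of the deeper column (depth z_c below the surface of column 1) and equate Σ ρ_i t_i down to z_c; mantle fills any gap and the z_c terms cancel.
Column 1: 15400×2.876 + x×2.907 + (z_c − 15400 − x)×3.271
Column 2: 280×0 + 3040×1.028 + 2560×1.971 + 6440×2.874 + (z_c − 280 − 12040)×3.271
The z_c×3.271 term appears on both sides and cancels. Collect the known terms of each column as K = Σ(ρt)_known − 3.271 × (depth of known layers): K_1 = 44290.4 − 3.271×15400 = −6083; K_2 = 26679.44 − 3.271×(280 + 12040) = −13619.28.
Balance: K_1 − x×(3.271 − 2.907) = K_2, so x = (K_1 − K_2)/(3.271 − 2.907) = 7536.28/0.364 = 20700 m.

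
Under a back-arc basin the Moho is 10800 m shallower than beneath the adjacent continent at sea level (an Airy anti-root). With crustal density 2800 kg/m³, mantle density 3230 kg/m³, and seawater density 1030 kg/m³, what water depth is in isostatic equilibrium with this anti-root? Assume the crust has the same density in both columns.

Replacing a thickness d of crust by seawater at the top must be balanced by replacing crust with mantle at the base: d (ρ_c − ρ_w) = a (ρ_m − ρ_c).
d = a (ρ_m − ρ_c)/(ρ_c − ρ_w) = 10800 m × 430/1770 = 2620 m.

2620 m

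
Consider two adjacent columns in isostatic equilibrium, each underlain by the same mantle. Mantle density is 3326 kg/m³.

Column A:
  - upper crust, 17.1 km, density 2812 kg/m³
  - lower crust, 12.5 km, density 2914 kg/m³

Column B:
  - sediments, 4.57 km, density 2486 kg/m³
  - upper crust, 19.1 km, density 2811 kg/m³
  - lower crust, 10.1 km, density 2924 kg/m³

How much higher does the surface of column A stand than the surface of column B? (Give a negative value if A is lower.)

−1.14 km

For any compensation level in the mantle, the mantle terms cancel and isostasy reduces to e = (Σt_A − Σt_B) − (Σ(ρt)_A − Σ(ρt)_B) / ρ_m.
Σt_A = 29.6 km; Σt_B = 33.77 km; Σ(ρt)_A = 84510.2; Σ(ρt)_B = 94583.52 (in km·kg/m³).
e = (29.6 − 33.77) − (84510.2 − 94583.52) / 3326 = −1.14 km.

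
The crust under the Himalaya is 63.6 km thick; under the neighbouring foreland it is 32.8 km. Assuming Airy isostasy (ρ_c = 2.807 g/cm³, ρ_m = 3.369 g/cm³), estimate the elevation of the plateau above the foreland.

Excess crust Δ = 63.6 km − 32.8 km = 30.8 km, split between elevation h and root r with h + r = Δ.
Airy balance ρ_c h = (ρ_m − ρ_c) r gives r = h ρ_c/(ρ_m − ρ_c), so h (1 + ρ_c/(ρ_m − ρ_c)) = Δ, i.e. h = Δ (ρ_m − ρ_c)/ρ_m.
h = 30.8 km × 0.562/3.369 = 5.14 km.

5.14 km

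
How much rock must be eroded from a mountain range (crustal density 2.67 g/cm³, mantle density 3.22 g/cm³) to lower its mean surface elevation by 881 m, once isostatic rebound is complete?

5160 m

Net drop Δ = e − u = e − e ρ_c/ρ_m = e (ρ_m − ρ_c)/ρ_m.
e = Δ ρ_m/(ρ_m − ρ_c) = 881 m × 3.22/0.55 = 5160 m.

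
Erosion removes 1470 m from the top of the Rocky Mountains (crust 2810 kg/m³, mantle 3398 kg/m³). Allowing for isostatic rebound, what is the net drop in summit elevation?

Rebound u = e ρ_c/ρ_m = 1470 m × 2810/3398 = 1216 m.
Net surface drop = e − u = 1470 m − 1216 m = e (ρ_m − ρ_c)/ρ_m = 254 m.

254 m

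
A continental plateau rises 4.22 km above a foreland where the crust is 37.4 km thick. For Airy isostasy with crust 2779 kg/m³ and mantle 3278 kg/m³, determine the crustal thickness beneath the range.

65.1 km

Root depth r = h ρ_c / (ρ_m − ρ_c) = 4.22 km × 2779 / 499 = 23.5 km.
Total thickness = T + h + r = 37.4 km + 4.22 km + 23.5 km = 65.1 km.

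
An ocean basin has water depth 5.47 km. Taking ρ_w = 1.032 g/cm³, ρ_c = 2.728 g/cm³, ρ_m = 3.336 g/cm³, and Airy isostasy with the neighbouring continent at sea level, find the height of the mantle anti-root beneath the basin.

In Airy isostatic equilibrium: replacing crust with seawater at the top is compensated by replacing crust with mantle at the base: d (ρ_c − ρ_w) = a (ρ_m − ρ_c).
a = d (ρ_c − ρ_w)/(ρ_m − ρ_c) = 5.47 km × 1.696/0.608 = 15.3 km.

15.3 km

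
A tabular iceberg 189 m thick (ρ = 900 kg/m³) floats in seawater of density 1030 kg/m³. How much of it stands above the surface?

Floating equilibrium: submerged depth d = t ρ_obj/ρ_fluid = 189 m × 900/1030 = 165.1 m.
Freeboard = t − d = 189 m − 165.1 m = 23.9 m.

23.9 m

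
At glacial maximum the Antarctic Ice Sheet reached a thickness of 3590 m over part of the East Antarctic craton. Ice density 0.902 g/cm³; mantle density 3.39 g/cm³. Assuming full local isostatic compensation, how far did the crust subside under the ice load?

In Airy isostatic equilibrium: the ice load ρ_ice t is balanced by mantle displaced below, ρ_m s.
s = t ρ_ice / ρ_m = 3590 m × 0.902/3.39 = 955 m.

955 m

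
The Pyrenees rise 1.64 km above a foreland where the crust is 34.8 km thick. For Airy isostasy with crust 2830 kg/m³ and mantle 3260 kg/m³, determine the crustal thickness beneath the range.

Root depth r = h ρ_c / (ρ_m − ρ_c) = 1.64 km × 2830 / 430 = 10.79 km.
Total thickness = T + h + r = 34.8 km + 1.64 km + 10.79 km = 47.2 km.

47.2 km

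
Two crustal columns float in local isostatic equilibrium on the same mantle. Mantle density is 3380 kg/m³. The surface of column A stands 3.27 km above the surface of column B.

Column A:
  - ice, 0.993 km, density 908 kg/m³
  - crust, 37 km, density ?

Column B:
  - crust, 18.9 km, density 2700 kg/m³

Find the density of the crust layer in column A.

Take the compensation level at the base of the deeper column (depth z_c below the surface of column A) and equate Σ ρ_i t_i down to z_c; mantle fills any gap and the z_c terms cancel.
Column A: 0.993×908 + 37×ρ + (z_c − 37.993)×3380
Column B: 3.27×0 + 18.9×2700 + (z_c − 3.27 − 18.9)×3380
The z_c×3380 term appears on both sides and cancels. Collect the known terms of each column as K = Σ(ρt)_known − 3380 × (depth of known layers): K_A = 901.644 − 3380×37.993 = −127514.696; K_B = 51030 − 3380×(3.27 + 18.9) = −23904.6.
Balance: K_A + 37×ρ = K_B, so ρ = (K_B − K_A)/37 = 103610/37 = 2800 kg/m³.

2800 kg/m³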